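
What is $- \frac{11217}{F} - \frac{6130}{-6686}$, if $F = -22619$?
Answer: $\frac{106825666}{75615317} \approx 1.4128$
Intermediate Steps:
$- \frac{11217}{F} - \frac{6130}{-6686} = - \frac{11217}{-22619} - \frac{6130}{-6686} = \left(-11217\right) \left(- \frac{1}{22619}\right) - - \frac{3065}{3343} = \frac{11217}{22619} + \frac{3065}{3343} = \frac{106825666}{75615317}$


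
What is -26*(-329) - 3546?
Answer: 5008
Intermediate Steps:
-26*(-329) - 3546 = 8554 - 3546 = 5008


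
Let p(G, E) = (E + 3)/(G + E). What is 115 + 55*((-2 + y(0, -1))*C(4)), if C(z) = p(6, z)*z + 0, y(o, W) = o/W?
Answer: -193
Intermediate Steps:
p(G, E) = (3 + E)/(E + G)
C(z) = z*(3 + z)/(6 + z) (C(z) = ((3 + z)/(z + 6))*z + 0 = ((3 + z)/(6 + z))*z + 0 = z*(3 + z)/(6 + z) + 0 = z*(3 + z)/(6 + z))
115 + 55*((-2 + y(0, -1))*C(4)) = 115 + 55*((-2 + 0/(-1))*(4*(3 + 4)/(6 + 4))) = 115 + 55*((-2 + 0*(-1))*(4*7/10)) = 115 + 55*((-2 + 0)*(4*(1/10)*7)) = 115 + 55*(-2*14/5) = 115 + 55*(-28/5) = 115 - 308 = -193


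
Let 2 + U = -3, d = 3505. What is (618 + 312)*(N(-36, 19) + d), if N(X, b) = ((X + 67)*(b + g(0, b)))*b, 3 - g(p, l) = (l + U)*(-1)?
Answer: 22979370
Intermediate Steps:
U = -5 (U = -2 - 3 = -5)
g(p, l) = -2 + l (g(p, l) = 3 - (l - 5)*(-1) = 3 - (-5 + l)*(-1) = 3 - (5 - l) = 3 + (-5 + l) = -2 + l)
N(X, b) = b*(-2 + 2*b)*(67 + X) (N(X, b) = ((X + 67)*(b + (-2 + b)))*b = ((67 + X)*(-2 + 2*b))*b = ((-2 + 2*b)*(67 + X))*b = b*(-2 + 2*b)*(67 + X))
(618 + 312)*(N(-36, 19) + d) = (618 + 312)*(2*19*(-67 - 1*(-36) + 67*19 - 36*19) + 3505) = 930*(2*19*(-67 + 36 + 1273 - 684) + 3505) = 930*(2*19*558 + 3505) = 930*(21204 + 3505) = 930*24709 = 22979370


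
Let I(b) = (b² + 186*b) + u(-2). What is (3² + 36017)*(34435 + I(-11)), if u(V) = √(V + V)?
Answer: 1171205260 + 72052*I ≈ 1.1712e+9 + 72052.0*I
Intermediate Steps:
u(V) = √2*√V (u(V) = √(2*V) = √2*√V)
I(b) = b² + 2*I + 186*b (I(b) = (b² + 186*b) + √2*√(-2) = (b² + 186*b) + √2*(I*√2) = (b² + 186*b) + 2*I = b² + 2*I + 186*b)
(3² + 36017)*(34435 + I(-11)) = (3² + 36017)*(34435 + ((-11)² + 2*I + 186*(-11))) = (9 + 36017)*(34435 + (121 + 2*I - 2046)) = 36026*(34435 + (-1925 + 2*I)) = 36026*(32510 + 2*I) = 1171205260 + 72052*I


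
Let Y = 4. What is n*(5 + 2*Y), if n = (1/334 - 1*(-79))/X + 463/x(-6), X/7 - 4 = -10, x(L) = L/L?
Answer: 84091501/14028 ≈ 5994.5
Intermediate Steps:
x(L) = 1
X = -42 (X = 28 + 7*(-10) = 28 - 70 = -42)
n = 6468577/14028 (n = (1/334 - 1*(-79))/(-42) + 463/1 = (1/334 + 79)*(-1/42) + 463*1 = (26387/334)*(-1/42) + 463 = -26387/14028 + 463 = 6468577/14028 ≈ 461.12)
n*(5 + 2*Y) = 6468577*(5 + 2*4)/14028 = 6468577*(5 + 8)/14028 = (6468577/14028)*13 = 84091501/14028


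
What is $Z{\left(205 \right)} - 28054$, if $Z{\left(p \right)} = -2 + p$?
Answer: $-27851$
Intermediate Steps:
$Z{\left(205 \right)} - 28054 = \left(-2 + 205\right) - 28054 = 203 - 28054 = -27851$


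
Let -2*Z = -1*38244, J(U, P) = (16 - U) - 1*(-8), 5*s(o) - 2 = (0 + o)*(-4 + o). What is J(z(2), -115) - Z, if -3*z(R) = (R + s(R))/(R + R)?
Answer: -286468/15 ≈ -19098.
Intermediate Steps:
s(o) = ⅖ + o*(-4 + o)/5 (s(o) = ⅖ + ((0 + o)*(-4 + o))/5 = ⅖ + (o*(-4 + o))/5 = ⅖ + o*(-4 + o)/5)
z(R) = -(⅖ + R/5 + R²/5)/(6*R) (z(R) = -(R + (⅖ - 4*R/5 + R²/5))/(3*(R + R)) = -(⅖ + R/5 + R²/5)/(3*(2*R)) = -(⅖ + R/5 + R²/5)*1/(2*R)/3 = -(⅖ + R/5 + R²/5)/(6*R))
J(U, P) = 24 - U (J(U, P) = (16 - U) + 8 = 24 - U)
Z = 19122 (Z = -(-1)*38244/2 = -½*(-38244) = 19122)
J(z(2), -115) - Z = (24 - (-2 - 1*2 - 1*2²)/(30*2)) - 1*19122 = (24 - (-2 - 2 - 1*4)/(30*2)) - 19122 = (24 - (-2 - 2 - 4)/(30*2)) - 19122 = (24 - (-8)/(30*2)) - 19122 = (24 - 1*(-2/15)) - 19122 = (24 + 2/15) - 19122 = 362/15 - 19122 = -286468/15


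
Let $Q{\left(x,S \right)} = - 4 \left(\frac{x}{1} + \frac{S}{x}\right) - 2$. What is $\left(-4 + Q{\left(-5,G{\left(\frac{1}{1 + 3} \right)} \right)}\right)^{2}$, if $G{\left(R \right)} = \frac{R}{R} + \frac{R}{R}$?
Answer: $\frac{6084}{25} \approx 243.36$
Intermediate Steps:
$G{\left(R \right)} = 2$ ($G{\left(R \right)} = 1 + 1 = 2$)
$Q{\left(x,S \right)} = -2 - 4 x - \frac{4 S}{x}$ ($Q{\left(x,S \right)} = - 4 \left(x 1 + \frac{S}{x}\right) - 2 = - 4 \left(x + \frac{S}{x}\right) - 2 = \left(- 4 x - \frac{4 S}{x}\right) - 2 = -2 - 4 x - \frac{4 S}{x}$)
$\left(-4 + Q{\left(-5,G{\left(\frac{1}{1 + 3} \right)} \right)}\right)^{2} = \left(-4 - \left(-18 - \frac{8}{5}\right)\right)^{2} = \left(-4 + \left(-2 + 20 + \frac{8}{5}\right)\right)^{2} = \left(-4 + \frac{98}{5}\right)^{2} = \left(\frac{78}{5}\right)^{2} = \frac{6084}{25}$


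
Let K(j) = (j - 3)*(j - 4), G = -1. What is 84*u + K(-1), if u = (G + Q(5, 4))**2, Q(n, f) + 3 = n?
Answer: 104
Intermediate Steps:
Q(n, f) = -3 + n
K(j) = (-4 + j)*(-3 + j) (K(j) = (-3 + j)*(-4 + j) = (-4 + j)*(-3 + j))
u = 1 (u = (-1 + (-3 + 5))**2 = (-1 + 2)**2 = 1**2 = 1)
84*u + K(-1) = 84*1 + (12 + (-1)**2 - 7*(-1)) = 84 + (12 + 1 + 7) = 84 + 20 = 104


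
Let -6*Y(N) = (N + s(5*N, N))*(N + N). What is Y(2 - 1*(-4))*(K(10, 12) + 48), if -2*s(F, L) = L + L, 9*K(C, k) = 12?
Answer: 0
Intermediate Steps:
K(C, k) = 4/3 (K(C, k) = (⅑)*12 = 4/3)
s(F, L) = -L (s(F, L) = -(L + L)/2 = -L)
Y(N) = 0 (Y(N) = -(N - N)*(N + N)/6 = -0*2*N = -⅙*0 = 0)
Y(2 - 1*(-4))*(K(10, 12) + 48) = 0*(4/3 + 48) = 0*(148/3) = 0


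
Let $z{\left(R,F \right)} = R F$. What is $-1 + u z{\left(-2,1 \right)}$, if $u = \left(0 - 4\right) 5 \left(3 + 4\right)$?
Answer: $279$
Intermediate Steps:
$u = -140$ ($u = \left(-4\right) 5 \cdot 7 = \left(-20\right) 7 = -140$)
$z{\left(R,F \right)} = F R$
$-1 + u z{\left(-2,1 \right)} = -1 - 140 \cdot 1 \left(-2\right) = -1 - -280 = -1 + 280 = 279$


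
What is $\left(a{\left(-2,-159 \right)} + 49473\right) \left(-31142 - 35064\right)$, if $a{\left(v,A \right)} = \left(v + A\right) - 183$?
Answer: $-3252634574$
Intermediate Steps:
$a{\left(v,A \right)} = -183 + A + v$ ($a{\left(v,A \right)} = \left(A + v\right) - 183 = -183 + A + v$)
$\left(a{\left(-2,-159 \right)} + 49473\right) \left(-31142 - 35064\right) = \left(\left(-183 - 159 - 2\right) + 49473\right) \left(-31142 - 35064\right) = \left(-344 + 49473\right) \left(-66206\right) = 49129 \left(-66206\right) = -3252634574$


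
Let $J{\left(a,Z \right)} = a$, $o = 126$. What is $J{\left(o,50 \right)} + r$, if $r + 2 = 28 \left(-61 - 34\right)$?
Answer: $-2536$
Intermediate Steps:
$r = -2662$ ($r = -2 + 28 \left(-61 - 34\right) = -2 + 28 \left(-95\right) = -2 - 2660 = -2662$)
$J{\left(o,50 \right)} + r = 126 - 2662 = -2536$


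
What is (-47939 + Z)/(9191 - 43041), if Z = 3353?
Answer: 22293/16925 ≈ 1.3172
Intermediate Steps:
(-47939 + Z)/(9191 - 43041) = (-47939 + 3353)/(9191 - 43041) = -44586/(-33850) = -44586*(-1/33850) = 22293/16925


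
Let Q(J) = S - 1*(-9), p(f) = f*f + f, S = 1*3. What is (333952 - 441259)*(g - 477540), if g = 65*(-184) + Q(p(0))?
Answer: 52525488816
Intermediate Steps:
S = 3
p(f) = f + f² (p(f) = f² + f = f + f²)
Q(J) = 12 (Q(J) = 3 - 1*(-9) = 3 + 9 = 12)
g = -11948 (g = 65*(-184) + 12 = -11960 + 12 = -11948)
(333952 - 441259)*(g - 477540) = (333952 - 441259)*(-11948 - 477540) = -107307*(-489488) = 52525488816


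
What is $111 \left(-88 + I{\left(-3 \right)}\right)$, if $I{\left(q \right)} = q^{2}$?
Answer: $-8769$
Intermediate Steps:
$111 \left(-88 + I{\left(-3 \right)}\right) = 111 \left(-88 + \left(-3\right)^{2}\right) = 111 \left(-88 + 9\right) = 111 \left(-79\right) = -8769$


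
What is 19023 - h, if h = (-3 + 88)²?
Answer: 11798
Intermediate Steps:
h = 7225 (h = 85² = 7225)
19023 - h = 19023 - 1*7225 = 19023 - 7225 = 11798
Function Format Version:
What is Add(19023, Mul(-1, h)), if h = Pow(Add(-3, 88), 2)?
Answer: 11798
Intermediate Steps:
h = 7225 (h = Pow(85, 2) = 7225)
Add(19023, Mul(-1, h)) = Add(19023, Mul(-1, 7225)) = Add(19023, -7225) = 11798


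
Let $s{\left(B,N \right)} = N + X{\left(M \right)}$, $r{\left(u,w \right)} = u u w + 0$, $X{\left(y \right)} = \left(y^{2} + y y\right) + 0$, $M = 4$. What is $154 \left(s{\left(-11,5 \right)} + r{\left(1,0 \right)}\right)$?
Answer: $5698$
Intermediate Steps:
$X{\left(y \right)} = 2 y^{2}$ ($X{\left(y \right)} = \left(y^{2} + y^{2}\right) + 0 = 2 y^{2} + 0 = 2 y^{2}$)
$r{\left(u,w \right)} = w u^{2}$ ($r{\left(u,w \right)} = w u^{2} + 0 = w u^{2}$)
$s{\left(B,N \right)} = 32 + N$ ($s{\left(B,N \right)} = N + 2 \cdot 4^{2} = N + 2 \cdot 16 = N + 32 = 32 + N$)
$154 \left(s{\left(-11,5 \right)} + r{\left(1,0 \right)}\right) = 154 \left(\left(32 + 5\right) + 0 \cdot 1^{2}\right) = 154 \left(37 + 0 \cdot 1\right) = 154 \left(37 + 0\right) = 154 \cdot 37 = 5698$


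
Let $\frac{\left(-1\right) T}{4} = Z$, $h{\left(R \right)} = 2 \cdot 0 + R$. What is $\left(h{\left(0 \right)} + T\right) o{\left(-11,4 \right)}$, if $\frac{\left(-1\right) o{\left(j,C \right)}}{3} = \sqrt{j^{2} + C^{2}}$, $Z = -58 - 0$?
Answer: $- 696 \sqrt{137} \approx -8146.5$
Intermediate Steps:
$h{\left(R \right)} = R$ ($h{\left(R \right)} = 0 + R = R$)
$Z = -58$ ($Z = -58 + 0 = -58$)
$T = 232$ ($T = \left(-4\right) \left(-58\right) = 232$)
$o{\left(j,C \right)} = - 3 \sqrt{C^{2} + j^{2}}$ ($o{\left(j,C \right)} = - 3 \sqrt{j^{2} + C^{2}} = - 3 \sqrt{C^{2} + j^{2}}$)
$\left(h{\left(0 \right)} + T\right) o{\left(-11,4 \right)} = \left(0 + 232\right) \left(- 3 \sqrt{4^{2} + \left(-11\right)^{2}}\right) = 232 \left(- 3 \sqrt{16 + 121}\right) = 232 \left(- 3 \sqrt{137}\right) = - 696 \sqrt{137}$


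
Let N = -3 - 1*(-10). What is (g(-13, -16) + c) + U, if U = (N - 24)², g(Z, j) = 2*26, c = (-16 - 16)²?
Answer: 1365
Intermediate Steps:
N = 7 (N = -3 + 10 = 7)
c = 1024 (c = (-32)² = 1024)
g(Z, j) = 52
U = 289 (U = (7 - 24)² = (-17)² = 289)
(g(-13, -16) + c) + U = (52 + 1024) + 289 = 1076 + 289 = 1365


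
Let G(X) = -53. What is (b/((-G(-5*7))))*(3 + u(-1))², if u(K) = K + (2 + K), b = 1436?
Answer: 12924/53 ≈ 243.85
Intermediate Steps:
u(K) = 2 + 2*K
(b/((-G(-5*7))))*(3 + u(-1))² = (1436/((-1*(-53))))*(3 + (2 + 2*(-1)))² = (1436/53)*(3 + (2 - 2))² = (1436*(1/53))*(3 + 0)² = (1436/53)*3² = (1436/53)*9 = 12924/53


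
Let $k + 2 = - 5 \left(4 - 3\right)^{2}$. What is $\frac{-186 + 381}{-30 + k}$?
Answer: $- \frac{195}{37} \approx -5.2703$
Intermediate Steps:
$k = -7$ ($k = -2 - 5 \left(4 - 3\right)^{2} = -2 - 5 \cdot 1^{2} = -2 - 5 = -7$)
$\frac{-186 + 381}{-30 + k} = \frac{-186 + 381}{-30 - 7} = \frac{195}{-37} = 195 \left(- \frac{1}{37}\right) = - \frac{195}{37}$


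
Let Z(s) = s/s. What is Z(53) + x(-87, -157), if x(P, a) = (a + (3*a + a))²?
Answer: 616226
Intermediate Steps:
Z(s) = 1
x(P, a) = 25*a² (x(P, a) = (a + 4*a)² = (5*a)² = 25*a²)
Z(53) + x(-87, -157) = 1 + 25*(-157)² = 1 + 25*24649 = 1 + 616225 = 616226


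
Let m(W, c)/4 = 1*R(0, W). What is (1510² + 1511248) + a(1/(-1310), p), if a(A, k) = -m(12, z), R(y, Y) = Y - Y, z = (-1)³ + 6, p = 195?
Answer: 3791348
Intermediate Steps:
z = 5 (z = -1 + 6 = 5)
R(y, Y) = 0
m(W, c) = 0 (m(W, c) = 4*(1*0) = 4*0 = 0)
a(A, k) = 0 (a(A, k) = -1*0 = 0)
(1510² + 1511248) + a(1/(-1310), p) = (1510² + 1511248) + 0 = (2280100 + 1511248) + 0 = 3791348 + 0 = 3791348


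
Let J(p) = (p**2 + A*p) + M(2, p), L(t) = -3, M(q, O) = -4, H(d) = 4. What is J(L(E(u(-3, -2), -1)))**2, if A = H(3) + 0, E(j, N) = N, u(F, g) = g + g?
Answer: 49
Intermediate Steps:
u(F, g) = 2*g
A = 4 (A = 4 + 0 = 4)
J(p) = -4 + p**2 + 4*p (J(p) = (p**2 + 4*p) - 4 = -4 + p**2 + 4*p)
J(L(E(u(-3, -2), -1)))**2 = (-4 + (-3)**2 + 4*(-3))**2 = (-4 + 9 - 12)**2 = (-7)**2 = 49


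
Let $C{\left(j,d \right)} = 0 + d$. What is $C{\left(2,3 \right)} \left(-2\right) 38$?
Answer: $-228$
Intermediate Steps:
$C{\left(j,d \right)} = d$
$C{\left(2,3 \right)} \left(-2\right) 38 = 3 \left(-2\right) 38 = \left(-6\right) 38 = -228$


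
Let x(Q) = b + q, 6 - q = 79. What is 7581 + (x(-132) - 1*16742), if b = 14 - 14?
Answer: -9234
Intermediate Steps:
q = -73 (q = 6 - 1*79 = 6 - 79 = -73)
b = 0
x(Q) = -73 (x(Q) = 0 - 73 = -73)
7581 + (x(-132) - 1*16742) = 7581 + (-73 - 1*16742) = 7581 + (-73 - 16742) = 7581 - 16815 = -9234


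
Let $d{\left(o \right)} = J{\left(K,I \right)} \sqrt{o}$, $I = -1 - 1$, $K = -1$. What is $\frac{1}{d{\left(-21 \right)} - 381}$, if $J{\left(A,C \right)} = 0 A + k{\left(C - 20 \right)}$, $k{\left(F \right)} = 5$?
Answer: $- \frac{127}{48562} - \frac{5 i \sqrt{21}}{145686} \approx -0.0026152 - 0.00015728 i$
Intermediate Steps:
$I = -2$ ($I = -1 - 1 = -2$)
$J{\left(A,C \right)} = 5$ ($J{\left(A,C \right)} = 0 A + 5 = 0 + 5 = 5$)
$d{\left(o \right)} = 5 \sqrt{o}$
$\frac{1}{d{\left(-21 \right)} - 381} = \frac{1}{5 \sqrt{-21} - 381} = \frac{1}{5 i \sqrt{21} - 381} = \frac{1}{-381 + 5 i \sqrt{21}}$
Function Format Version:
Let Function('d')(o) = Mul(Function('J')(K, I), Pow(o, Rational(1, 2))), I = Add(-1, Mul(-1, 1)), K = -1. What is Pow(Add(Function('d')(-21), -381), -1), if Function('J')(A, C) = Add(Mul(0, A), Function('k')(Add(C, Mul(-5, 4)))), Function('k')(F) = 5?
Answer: Add(Rational(-127, 48562), Mul(Rational(-5, 145686), I, Pow(21, Rational(1, 2)))) ≈ Add(-0.0026152, Mul(-0.00015728, I))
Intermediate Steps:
I = -2 (I = Add(-1, -1) = -2)
Function('J')(A, C) = 5 (Function('J')(A, C) = Add(Mul(0, A), 5) = Add(0, 5) = 5)
Function('d')(o) = Mul(5, Pow(o, Rational(1, 2)))
Pow(Add(Function('d')(-21), -381), -1) = Pow(Add(Mul(5, Pow(-21, Rational(1, 2))), -381), -1) = Pow(Add(Mul(5, Mul(I, Pow(21, Rational(1, 2)))), -381), -1) = Pow(Add(Mul(5, I, Pow(21, Rational(1, 2))), -381), -1) = Pow(Add(-381, Mul(5, I, Pow(21, Rational(1, 2)))), -1)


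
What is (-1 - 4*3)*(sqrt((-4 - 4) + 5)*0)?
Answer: 0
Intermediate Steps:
(-1 - 4*3)*(sqrt((-4 - 4) + 5)*0) = (-1 - 12)*(sqrt(-8 + 5)*0) = -13*sqrt(-3)*0 = -13*I*sqrt(3)*0 = -13*0 = 0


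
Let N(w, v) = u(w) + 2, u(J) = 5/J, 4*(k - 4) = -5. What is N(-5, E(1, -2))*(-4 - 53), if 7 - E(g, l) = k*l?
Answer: -57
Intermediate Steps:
k = 11/4 (k = 4 + (¼)*(-5) = 4 - 5/4 = 11/4 ≈ 2.7500)
E(g, l) = 7 - 11*l/4
N(w, v) = 2 + 5/w (N(w, v) = 5/w + 2 = 2 + 5/w)
N(-5, E(1, -2))*(-4 - 53) = (2 + 5/(-5))*(-4 - 53) = (2 + 5*(-⅕))*(-57) = (2 - 1)*(-57) = 1*(-57) = -57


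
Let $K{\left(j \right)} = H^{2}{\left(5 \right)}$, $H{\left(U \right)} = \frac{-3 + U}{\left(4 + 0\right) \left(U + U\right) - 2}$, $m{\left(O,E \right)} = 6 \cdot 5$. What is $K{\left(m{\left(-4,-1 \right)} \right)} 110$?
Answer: $\frac{110}{361} \approx 0.30471$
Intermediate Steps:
$m{\left(O,E \right)} = 30$
$H{\left(U \right)} = \frac{-3 + U}{-2 + 8 U}$ ($H{\left(U \right)} = \frac{-3 + U}{4 \cdot 2 U - 2} = \frac{-3 + U}{8 U - 2} = \frac{-3 + U}{-2 + 8 U}$)
$K{\left(j \right)} = \frac{1}{361}$ ($K{\left(j \right)} = \left(\frac{-3 + 5}{2 \left(-1 + 4 \cdot 5\right)}\right)^{2} = \left(\frac{1}{2} \frac{1}{-1 + 20} \cdot 2\right)^{2} = \left(\frac{1}{2} \cdot \frac{1}{19} \cdot 2\right)^{2} = \left(\frac{1}{19}\right)^{2} = \frac{1}{361}$)
$K{\left(m{\left(-4,-1 \right)} \right)} 110 = \frac{1}{361} \cdot 110 = \frac{110}{361}$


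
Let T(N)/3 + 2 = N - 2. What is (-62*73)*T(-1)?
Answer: 67890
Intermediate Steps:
T(N) = -12 + 3*N (T(N) = -6 + 3*(N - 2) = -6 + 3*(-2 + N) = -6 + (-6 + 3*N) = -12 + 3*N)
(-62*73)*T(-1) = (-62*73)*(-12 + 3*(-1)) = -4526*(-12 - 3) = -4526*(-15) = 67890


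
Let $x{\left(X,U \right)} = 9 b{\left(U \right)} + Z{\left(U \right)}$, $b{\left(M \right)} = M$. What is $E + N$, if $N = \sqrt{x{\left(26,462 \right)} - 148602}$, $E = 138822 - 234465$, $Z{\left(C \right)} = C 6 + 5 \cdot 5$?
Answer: $-95643 + i \sqrt{141647} \approx -95643.0 + 376.36 i$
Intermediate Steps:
$Z{\left(C \right)} = 25 + 6 C$ ($Z{\left(C \right)} = 6 C + 25 = 25 + 6 C$)
$x{\left(X,U \right)} = 25 + 15 U$ ($x{\left(X,U \right)} = 9 U + \left(25 + 6 U\right) = 25 + 15 U$)
$E = -95643$
$N = i \sqrt{141647}$ ($N = \sqrt{\left(25 + 15 \cdot 462\right) - 148602} = \sqrt{\left(25 + 6930\right) - 148602} = \sqrt{6955 - 148602} = \sqrt{-141647} = i \sqrt{141647} \approx 376.36 i$)
$E + N = -95643 + i \sqrt{141647}$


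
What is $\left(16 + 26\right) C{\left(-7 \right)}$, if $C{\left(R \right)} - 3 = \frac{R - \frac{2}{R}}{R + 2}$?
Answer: $\frac{912}{5} \approx 182.4$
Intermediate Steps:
$C{\left(R \right)} = 3 + \frac{R - \frac{2}{R}}{2 + R}$ ($C{\left(R \right)} = 3 + \frac{R - \frac{2}{R}}{R + 2} = 3 + \frac{R - \frac{2}{R}}{2 + R}$)
$\left(16 + 26\right) C{\left(-7 \right)} = \left(16 + 26\right) \frac{2 \left(-1 + 2 \left(-7\right)^{2} + 3 \left(-7\right)\right)}{\left(-7\right) \left(2 - 7\right)} = 42 \cdot 2 \left(- \frac{1}{7}\right) \frac{1}{-5} \left(-1 + 2 \cdot 49 - 21\right) = 42 \cdot 2 \left(- \frac{1}{7}\right) \left(- \frac{1}{5}\right) \left(-1 + 98 - 21\right) = 42 \cdot 2 \left(- \frac{1}{7}\right) \left(- \frac{1}{5}\right) 76 = 42 \cdot \frac{152}{35} = \frac{912}{5}$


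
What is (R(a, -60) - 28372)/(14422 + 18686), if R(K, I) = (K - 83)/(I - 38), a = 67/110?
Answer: -305841097/356904240 ≈ -0.85693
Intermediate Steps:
a = 67/110 (a = 67*(1/110) = 67/110 ≈ 0.60909)
R(K, I) = (-83 + K)/(-38 + I)
(R(a, -60) - 28372)/(14422 + 18686) = ((-83 + 67/110)/(-38 - 60) - 28372)/(14422 + 18686) = (-9063/110/(-98) - 28372)/33108 = (-1/98*(-9063/110) - 28372)*(1/33108) = (9063/10780 - 28372)*(1/33108) = -305841097/10780*1/33108 = -305841097/356904240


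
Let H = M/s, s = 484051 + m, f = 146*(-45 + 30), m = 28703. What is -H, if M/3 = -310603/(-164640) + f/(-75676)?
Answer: -5966438557/532379515778880 ≈ -1.1207e-5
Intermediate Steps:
f = -2190 (f = 146*(-15) = -2190)
s = 512754 (s = 484051 + 28703 = 512754)
M = 5966438557/1038274720 (M = 3*(-310603/(-164640) - 2190/(-75676)) = 3*(-310603*(-1/164640) - 2190*(-1/75676)) = 3*(310603/164640 + 1095/37838) = 3*(5966438557/3114824160) = 5966438557/1038274720 ≈ 5.7465)
H = 5966438557/532379515778880 (H = (5966438557/1038274720)/512754 = (5966438557/1038274720)*(1/512754) = 5966438557/532379515778880 ≈ 1.1207e-5)
-H = -1*5966438557/532379515778880 = -5966438557/532379515778880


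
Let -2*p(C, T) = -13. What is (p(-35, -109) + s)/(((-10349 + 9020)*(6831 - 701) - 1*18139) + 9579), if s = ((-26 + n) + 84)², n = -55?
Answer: -31/16310660 ≈ -1.9006e-6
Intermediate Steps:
p(C, T) = 13/2 (p(C, T) = -½*(-13) = 13/2)
s = 9 (s = ((-26 - 55) + 84)² = (-81 + 84)² = 3² = 9)
(p(-35, -109) + s)/(((-10349 + 9020)*(6831 - 701) - 1*18139) + 9579) = (13/2 + 9)/(((-10349 + 9020)*(6831 - 701) - 1*18139) + 9579) = 31/(2*((-1329*6130 - 18139) + 9579)) = 31/(2*((-8146770 - 18139) + 9579)) = 31/(2*(-8164909 + 9579)) = (31/2)/(-8155330) = (31/2)*(-1/8155330) = -31/16310660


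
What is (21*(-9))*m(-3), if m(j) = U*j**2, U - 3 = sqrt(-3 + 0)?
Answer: -5103 - 1701*I*sqrt(3) ≈ -5103.0 - 2946.2*I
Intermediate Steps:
U = 3 + I*sqrt(3) (U = 3 + sqrt(-3 + 0) = 3 + sqrt(-3) = 3 + I*sqrt(3) ≈ 3.0 + 1.732*I)
m(j) = j**2*(3 + I*sqrt(3)) (m(j) = (3 + I*sqrt(3))*j**2 = j**2*(3 + I*sqrt(3)))
(21*(-9))*m(-3) = (21*(-9))*((-3)**2*(3 + I*sqrt(3))) = -1701*(3 + I*sqrt(3)) = -189*(27 + 9*I*sqrt(3)) = -5103 - 1701*I*sqrt(3)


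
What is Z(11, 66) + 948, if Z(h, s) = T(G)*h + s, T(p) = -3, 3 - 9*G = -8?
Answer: 981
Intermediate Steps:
G = 11/9 (G = ⅓ - ⅑*(-8) = ⅓ + 8/9 = 11/9 ≈ 1.2222)
Z(h, s) = s - 3*h (Z(h, s) = -3*h + s = s - 3*h)
Z(11, 66) + 948 = (66 - 3*11) + 948 = (66 - 33) + 948 = 33 + 948 = 981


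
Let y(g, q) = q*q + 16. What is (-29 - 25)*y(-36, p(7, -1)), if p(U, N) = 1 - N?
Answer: -1080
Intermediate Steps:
y(g, q) = 16 + q**2 (y(g, q) = q**2 + 16 = 16 + q**2)
(-29 - 25)*y(-36, p(7, -1)) = (-29 - 25)*(16 + (1 - 1*(-1))**2) = -54*(16 + (1 + 1)**2) = -54*(16 + 2**2) = -54*(16 + 4) = -54*20 = -1080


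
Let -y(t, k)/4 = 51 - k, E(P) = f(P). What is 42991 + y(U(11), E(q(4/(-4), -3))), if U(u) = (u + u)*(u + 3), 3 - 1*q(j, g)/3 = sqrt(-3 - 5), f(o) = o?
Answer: 42823 - 24*I*sqrt(2) ≈ 42823.0 - 33.941*I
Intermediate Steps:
q(j, g) = 9 - 6*I*sqrt(2) (q(j, g) = 9 - 3*sqrt(-3 - 5) = 9 - 6*I*sqrt(2))
U(u) = 2*u*(3 + u) (U(u) = (2*u)*(3 + u) = 2*u*(3 + u))
E(P) = P
y(t, k) = -204 + 4*k (y(t, k) = -4*(51 - k) = -204 + 4*k)
42991 + y(U(11), E(q(4/(-4), -3))) = 42991 + (-204 + 4*(9 - 6*I*sqrt(2))) = 42991 + (-204 + (36 - 24*I*sqrt(2))) = 42991 + (-168 - 24*I*sqrt(2)) = 42823 - 24*I*sqrt(2)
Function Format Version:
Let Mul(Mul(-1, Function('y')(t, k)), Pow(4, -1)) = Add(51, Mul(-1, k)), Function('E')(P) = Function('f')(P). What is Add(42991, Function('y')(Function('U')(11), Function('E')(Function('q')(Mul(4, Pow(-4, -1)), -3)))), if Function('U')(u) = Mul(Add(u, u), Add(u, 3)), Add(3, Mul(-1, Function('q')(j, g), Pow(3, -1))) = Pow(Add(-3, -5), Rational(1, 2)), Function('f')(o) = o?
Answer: Add(42823, Mul(-24, I, Pow(2, Rational(1, 2)))) ≈ Add(42823., Mul(-33.941, I))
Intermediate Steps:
Function('q')(j, g) = Add(9, Mul(-6, I, Pow(2, Rational(1, 2)))) (Function('q')(j, g) = Add(9, Mul(-3, Pow(Add(-3, -5), Rational(1, 2)))) = Add(9, Mul(-3, Pow(-8, Rational(1, 2)))) = Add(9, Mul(-3, Mul(2, I, Pow(2, Rational(1, 2))))) = Add(9, Mul(-6, I, Pow(2, Rational(1, 2)))))
Function('U')(u) = Mul(2, u, Add(3, u)) (Function('U')(u) = Mul(Mul(2, u), Add(3, u)) = Mul(2, u, Add(3, u)))
Function('E')(P) = P
Function('y')(t, k) = Add(-204, Mul(4, k)) (Function('y')(t, k) = Mul(-4, Add(51, Mul(-1, k))) = Add(-204, Mul(4, k)))
Add(42991, Function('y')(Function('U')(11), Function('E')(Function('q')(Mul(4, Pow(-4, -1)), -3)))) = Add(42991, Add(-204, Mul(4, Add(9, Mul(-6, I, Pow(2, Rational(1, 2))))))) = Add(42991, Add(-204, Add(36, Mul(-24, I, Pow(2, Rational(1, 2)))))) = Add(42991, Add(-168, Mul(-24, I, Pow(2, Rational(1, 2))))) = Add(42823, Mul(-24, I, Pow(2, Rational(1, 2))))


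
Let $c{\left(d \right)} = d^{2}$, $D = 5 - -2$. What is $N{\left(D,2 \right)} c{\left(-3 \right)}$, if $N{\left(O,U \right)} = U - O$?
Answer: $-45$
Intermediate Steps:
$D = 7$ ($D = 5 + 2 = 7$)
$N{\left(D,2 \right)} c{\left(-3 \right)} = \left(2 - 7\right) \left(-3\right)^{2} = \left(2 - 7\right) 9 = \left(-5\right) 9 = -45$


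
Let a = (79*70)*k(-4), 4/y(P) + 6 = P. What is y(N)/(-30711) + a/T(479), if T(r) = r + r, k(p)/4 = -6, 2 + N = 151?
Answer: -291431422196/2103611367 ≈ -138.54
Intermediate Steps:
N = 149 (N = -2 + 151 = 149)
k(p) = -24 (k(p) = 4*(-6) = -24)
y(P) = 4/(-6 + P)
T(r) = 2*r
a = -132720 (a = (79*70)*(-24) = 5530*(-24) = -132720)
y(N)/(-30711) + a/T(479) = (4/(-6 + 149))/(-30711) - 132720/(2*479) = (4/143)*(-1/30711) - 132720/958 = (4*(1/143))*(-1/30711) - 132720*1/958 = (4/143)*(-1/30711) - 66360/479 = -4/4391673 - 66360/479 = -291431422196/2103611367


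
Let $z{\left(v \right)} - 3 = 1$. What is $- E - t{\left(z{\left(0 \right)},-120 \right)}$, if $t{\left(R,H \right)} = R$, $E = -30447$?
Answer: $30443$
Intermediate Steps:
$z{\left(v \right)} = 4$ ($z{\left(v \right)} = 3 + 1 = 4$)
$- E - t{\left(z{\left(0 \right)},-120 \right)} = \left(-1\right) \left(-30447\right) - 4 = 30447 - 4 = 30443$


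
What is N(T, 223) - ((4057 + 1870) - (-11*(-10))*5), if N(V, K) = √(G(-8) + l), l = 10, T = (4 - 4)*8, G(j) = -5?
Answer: -5377 + √5 ≈ -5374.8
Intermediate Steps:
T = 0 (T = 0*8 = 0)
N(V, K) = √5 (N(V, K) = √(-5 + 10) = √5)
N(T, 223) - ((4057 + 1870) - (-11*(-10))*5) = √5 - ((4057 + 1870) - (-11*(-10))*5) = √5 - (5927 - 110*5) = √5 - (5927 - 1*550) = √5 - (5927 - 550) = √5 - 1*5377 = √5 - 5377 = -5377 + √5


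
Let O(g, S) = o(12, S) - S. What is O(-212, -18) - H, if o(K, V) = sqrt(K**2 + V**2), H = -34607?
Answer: 34625 + 6*sqrt(13) ≈ 34647.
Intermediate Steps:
O(g, S) = sqrt(144 + S**2) - S (O(g, S) = sqrt(12**2 + S**2) - S = sqrt(144 + S**2) - S)
O(-212, -18) - H = (sqrt(144 + (-18)**2) - 1*(-18)) - 1*(-34607) = (sqrt(144 + 324) + 18) + 34607 = (sqrt(468) + 18) + 34607 = (6*sqrt(13) + 18) + 34607 = (18 + 6*sqrt(13)) + 34607 = 34625 + 6*sqrt(13)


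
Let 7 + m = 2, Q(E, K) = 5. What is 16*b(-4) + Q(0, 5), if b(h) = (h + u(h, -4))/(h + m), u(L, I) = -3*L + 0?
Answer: -83/9 ≈ -9.2222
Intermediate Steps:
m = -5 (m = -7 + 2 = -5)
u(L, I) = -3*L
b(h) = -2*h/(-5 + h) (b(h) = (h - 3*h)/(h - 5) = (-2*h)/(-5 + h) = -2*h/(-5 + h))
16*b(-4) + Q(0, 5) = 16*(-2*(-4)/(-5 - 4)) + 5 = 16*(-2*(-4)/(-9)) + 5 = 16*(-2*(-4)*(-⅑)) + 5 = 16*(-8/9) + 5 = -128/9 + 5 = -83/9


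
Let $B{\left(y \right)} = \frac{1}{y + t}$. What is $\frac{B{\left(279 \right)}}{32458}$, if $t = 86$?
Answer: $\frac{1}{11847170} \approx 8.4408 \cdot 10^{-8}$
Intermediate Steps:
$B{\left(y \right)} = \frac{1}{86 + y}$ ($B{\left(y \right)} = \frac{1}{y + 86} = \frac{1}{86 + y}$)
$\frac{B{\left(279 \right)}}{32458} = \frac{1}{\left(86 + 279\right) 32458} = \frac{1}{365} \cdot \frac{1}{32458} = \frac{1}{11847170}$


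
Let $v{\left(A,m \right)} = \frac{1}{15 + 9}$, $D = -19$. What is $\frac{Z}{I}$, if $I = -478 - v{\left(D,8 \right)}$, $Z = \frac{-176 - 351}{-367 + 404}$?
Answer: $\frac{12648}{424501} \approx 0.029795$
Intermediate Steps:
$Z = - \frac{527}{37} \approx -14.243$
$v{\left(A,m \right)} = \frac{1}{24}$
$I = - \frac{11473}{24}$ ($I = -478 - \frac{1}{24} = - \frac{11473}{24} \approx -478.04$)
$\frac{Z}{I} = - \frac{527}{37 \left(- \frac{11473}{24}\right)} = \left(- \frac{527}{37}\right) \left(- \frac{24}{11473}\right) = \frac{12648}{424501}$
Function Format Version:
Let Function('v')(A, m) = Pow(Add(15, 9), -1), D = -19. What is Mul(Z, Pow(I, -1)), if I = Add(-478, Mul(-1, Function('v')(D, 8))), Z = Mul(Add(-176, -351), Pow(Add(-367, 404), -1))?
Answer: Rational(12648, 424501) ≈ 0.029795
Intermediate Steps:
Z = Rational(-527, 37) (Z = Mul(-527, Pow(37, -1)) = Mul(-527, Rational(1, 37)) = Rational(-527, 37) ≈ -14.243)
Function('v')(A, m) = Rational(1, 24) (Function('v')(A, m) = Pow(24, -1) = Rational(1, 24))
I = Rational(-11473, 24) (I = Add(-478, Mul(-1, Rational(1, 24))) = Add(-478, Rational(-1, 24)) = Rational(-11473, 24) ≈ -478.04)
Mul(Z, Pow(I, -1)) = Mul(Rational(-527, 37), Pow(Rational(-11473, 24), -1)) = Mul(Rational(-527, 37), Rational(-24, 11473)) = Rational(12648, 424501)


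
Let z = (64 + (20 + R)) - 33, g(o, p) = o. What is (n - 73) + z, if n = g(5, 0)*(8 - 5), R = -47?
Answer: -54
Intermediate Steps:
n = 15 (n = 5*(8 - 5) = 5*3 = 15)
z = 4 (z = (64 + (20 - 47)) - 33 = (64 - 27) - 33 = 37 - 33 = 4)
(n - 73) + z = (15 - 73) + 4 = -58 + 4 = -54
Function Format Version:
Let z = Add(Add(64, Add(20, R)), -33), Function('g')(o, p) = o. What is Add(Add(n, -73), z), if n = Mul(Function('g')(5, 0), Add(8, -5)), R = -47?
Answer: -54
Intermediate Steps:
n = 15 (n = Mul(5, Add(8, -5)) = Mul(5, 3) = 15)
z = 4 (z = Add(Add(64, Add(20, -47)), -33) = Add(Add(64, -27), -33) = Add(37, -33) = 4)
Add(Add(n, -73), z) = Add(Add(15, -73), 4) = Add(-58, 4) = -54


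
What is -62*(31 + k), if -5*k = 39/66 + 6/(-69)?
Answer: -484685/253 ≈ -1915.8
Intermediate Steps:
k = -51/506 (k = -(39/66 + 6/(-69))/5 = -(39*(1/66) + 6*(-1/69))/5 = -(13/22 - 2/23)/5 = -⅕*255/506 = -51/506 ≈ -0.10079)
-62*(31 + k) = -62*(31 - 51/506) = -62*15635/506 = -484685/253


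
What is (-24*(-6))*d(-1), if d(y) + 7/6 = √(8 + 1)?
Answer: 264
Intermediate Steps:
d(y) = 11/6 (d(y) = -7/6 + √(8 + 1) = -7/6 + √9 = -7/6 + 3 = 11/6)
(-24*(-6))*d(-1) = -24*(-6)*(11/6) = 144*(11/6) = 264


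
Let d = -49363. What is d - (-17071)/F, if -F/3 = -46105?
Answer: -6827626274/138315 ≈ -49363.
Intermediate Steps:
F = 138315 (F = -3*(-46105) = 138315)
d - (-17071)/F = -49363 - (-17071)/138315 = -49363 - 1*(-17071/138315) = -49363 + 17071/138315 = -6827626274/138315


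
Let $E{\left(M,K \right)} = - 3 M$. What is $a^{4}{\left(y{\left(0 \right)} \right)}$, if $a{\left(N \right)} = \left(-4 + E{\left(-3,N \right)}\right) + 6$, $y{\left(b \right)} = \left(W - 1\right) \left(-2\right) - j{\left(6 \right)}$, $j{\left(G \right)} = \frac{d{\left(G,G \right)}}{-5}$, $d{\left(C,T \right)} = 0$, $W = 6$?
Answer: $14641$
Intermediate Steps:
$j{\left(G \right)} = 0$ ($j{\left(G \right)} = \frac{0}{-5} = 0 \left(- \frac{1}{5}\right) = 0$)
$y{\left(b \right)} = -10$ ($y{\left(b \right)} = \left(6 - 1\right) \left(-2\right) - 0 = 5 \left(-2\right) + 0 = -10 + 0 = -10$)
$a{\left(N \right)} = 11$ ($a{\left(N \right)} = \left(-4 - -9\right) + 6 = \left(-4 + 9\right) + 6 = 5 + 6 = 11$)
$a^{4}{\left(y{\left(0 \right)} \right)} = 11^{4} = 14641$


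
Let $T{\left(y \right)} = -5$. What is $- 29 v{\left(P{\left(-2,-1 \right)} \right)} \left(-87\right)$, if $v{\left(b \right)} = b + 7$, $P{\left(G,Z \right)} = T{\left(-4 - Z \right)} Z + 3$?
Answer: $37845$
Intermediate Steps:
$P{\left(G,Z \right)} = 3 - 5 Z$ ($P{\left(G,Z \right)} = - 5 Z + 3 = 3 - 5 Z$)
$v{\left(b \right)} = 7 + b$
$- 29 v{\left(P{\left(-2,-1 \right)} \right)} \left(-87\right) = - 29 \left(7 + \left(3 - -5\right)\right) \left(-87\right) = - 29 \left(7 + \left(3 + 5\right)\right) \left(-87\right) = - 29 \left(7 + 8\right) \left(-87\right) = \left(-29\right) 15 \left(-87\right) = \left(-435\right) \left(-87\right) = 37845$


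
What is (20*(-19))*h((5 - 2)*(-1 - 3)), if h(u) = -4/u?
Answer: -380/3 ≈ -126.67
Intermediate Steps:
(20*(-19))*h((5 - 2)*(-1 - 3)) = (20*(-19))*(-4*1/((-1 - 3)*(5 - 2))) = -(-1520)/(3*(-4)) = -(-1520)/(-12) = -(-1520)*(-1)/12 = -380*⅓ = -380/3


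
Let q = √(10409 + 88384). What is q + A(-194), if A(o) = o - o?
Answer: 3*√10977 ≈ 314.31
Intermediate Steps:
A(o) = 0
q = 3*√10977 (q = √98793 = 3*√10977 ≈ 314.31)
q + A(-194) = 3*√10977 + 0 = 3*√10977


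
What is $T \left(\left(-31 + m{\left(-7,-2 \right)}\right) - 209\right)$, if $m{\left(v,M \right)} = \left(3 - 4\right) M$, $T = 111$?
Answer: $-26418$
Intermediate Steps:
$m{\left(v,M \right)} = - M$
$T \left(\left(-31 + m{\left(-7,-2 \right)}\right) - 209\right) = 111 \left(\left(-31 - -2\right) - 209\right) = 111 \left(\left(-31 + 2\right) - 209\right) = 111 \left(-29 - 209\right) = 111 \left(-238\right) = -26418$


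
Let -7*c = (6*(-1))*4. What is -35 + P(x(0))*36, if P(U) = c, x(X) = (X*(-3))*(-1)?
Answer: 619/7 ≈ 88.429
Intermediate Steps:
x(X) = 3*X (x(X) = -3*X*(-1) = 3*X)
c = 24/7 (c = -6*(-1)*4/7 = -(-6)*4/7 = -⅐*(-24) = 24/7 ≈ 3.4286)
P(U) = 24/7
-35 + P(x(0))*36 = -35 + (24/7)*36 = -35 + 864/7 = 619/7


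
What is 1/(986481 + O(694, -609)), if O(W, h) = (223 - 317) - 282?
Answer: 1/986105 ≈ 1.0141e-6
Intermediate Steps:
O(W, h) = -376 (O(W, h) = -94 - 282 = -376)
1/(986481 + O(694, -609)) = 1/(986481 - 376) = 1/986105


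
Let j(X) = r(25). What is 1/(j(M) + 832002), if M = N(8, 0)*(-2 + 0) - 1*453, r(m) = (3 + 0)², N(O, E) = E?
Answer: 1/832011 ≈ 1.2019e-6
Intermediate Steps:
r(m) = 9 (r(m) = 3² = 9)
M = -453 (M = 0*(-2 + 0) - 1*453 = 0*(-2) - 453 = 0 - 453 = -453)
j(X) = 9
1/(j(M) + 832002) = 1/(9 + 832002) = 1/832011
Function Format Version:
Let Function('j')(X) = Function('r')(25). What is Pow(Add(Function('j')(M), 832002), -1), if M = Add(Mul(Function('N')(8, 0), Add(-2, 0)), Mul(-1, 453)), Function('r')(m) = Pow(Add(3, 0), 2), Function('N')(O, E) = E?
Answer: Rational(1, 832011) ≈ 1.2019e-6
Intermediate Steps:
Function('r')(m) = 9 (Function('r')(m) = Pow(3, 2) = 9)
M = -453 (M = Add(Mul(0, Add(-2, 0)), Mul(-1, 453)) = Add(Mul(0, -2), -453) = Add(0, -453) = -453)
Function('j')(X) = 9
Pow(Add(Function('j')(M), 832002), -1) = Pow(Add(9, 832002), -1) = Pow(832011, -1) = Rational(1, 832011)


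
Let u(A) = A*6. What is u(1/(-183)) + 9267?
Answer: 565285/61 ≈ 9267.0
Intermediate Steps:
u(A) = 6*A
u(1/(-183)) + 9267 = 6/(-183) + 9267 = 6*(-1/183) + 9267 = -2/61 + 9267 = 565285/61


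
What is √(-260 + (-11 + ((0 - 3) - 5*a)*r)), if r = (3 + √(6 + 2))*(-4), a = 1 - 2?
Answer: √(-295 - 16*√2) ≈ 17.822*I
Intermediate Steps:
a = -1
r = -12 - 8*√2 (r = (3 + √8)*(-4) = (3 + 2*√2)*(-4) = -12 - 8*√2 ≈ -23.314)
√(-260 + (-11 + ((0 - 3) - 5*a)*r)) = √(-260 + (-11 + ((0 - 3) - 5*(-1))*(-12 - 8*√2))) = √(-260 + (-11 + (-3 + 5)*(-12 - 8*√2))) = √(-260 + (-11 + 2*(-12 - 8*√2))) = √(-260 + (-11 + (-24 - 16*√2))) = √(-260 + (-35 - 16*√2)) = √(-295 - 16*√2)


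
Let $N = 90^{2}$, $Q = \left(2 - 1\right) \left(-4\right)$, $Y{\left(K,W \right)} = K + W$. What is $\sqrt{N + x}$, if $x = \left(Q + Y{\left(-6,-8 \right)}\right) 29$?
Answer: $3 \sqrt{842} \approx 87.052$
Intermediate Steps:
$Q = -4$ ($Q = 1 \left(-4\right) = -4$)
$x = -522$ ($x = \left(-4 - 14\right) 29 = \left(-18\right) 29 = -522$)
$N = 8100$
$\sqrt{N + x} = \sqrt{8100 - 522} = \sqrt{7578} = 3 \sqrt{842}$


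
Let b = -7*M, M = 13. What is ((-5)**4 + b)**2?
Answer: 285156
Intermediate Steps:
b = -91 (b = -7*13 = -91)
((-5)**4 + b)**2 = ((-5)**4 - 91)**2 = (625 - 91)**2 = 534**2 = 285156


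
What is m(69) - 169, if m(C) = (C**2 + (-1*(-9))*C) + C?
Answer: 5282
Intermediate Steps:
m(C) = C**2 + 10*C (m(C) = (C**2 + 9*C) + C = C**2 + 10*C)
m(69) - 169 = 69*(10 + 69) - 169 = 69*79 - 169 = 5451 - 169 = 5282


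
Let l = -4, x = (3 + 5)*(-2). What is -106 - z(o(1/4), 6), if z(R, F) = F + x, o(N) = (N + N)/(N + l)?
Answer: -96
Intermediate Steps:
x = -16 (x = 8*(-2) = -16)
o(N) = 2*N/(-4 + N) (o(N) = (N + N)/(N - 4) = (2*N)/(-4 + N) = 2*N/(-4 + N))
z(R, F) = -16 + F (z(R, F) = F - 16 = -16 + F)
-106 - z(o(1/4), 6) = -106 - (-16 + 6) = -106 - 1*(-10) = -106 + 10 = -96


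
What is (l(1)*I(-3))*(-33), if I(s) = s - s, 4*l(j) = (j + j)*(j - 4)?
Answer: 0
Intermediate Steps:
l(j) = j*(-4 + j)/2 (l(j) = ((j + j)*(j - 4))/4 = ((2*j)*(-4 + j))/4 = (2*j*(-4 + j))/4 = j*(-4 + j)/2)
I(s) = 0
(l(1)*I(-3))*(-33) = (((1/2)*1*(-4 + 1))*0)*(-33) = (((1/2)*1*(-3))*0)*(-33) = -3/2*0*(-33) = 0*(-33) = 0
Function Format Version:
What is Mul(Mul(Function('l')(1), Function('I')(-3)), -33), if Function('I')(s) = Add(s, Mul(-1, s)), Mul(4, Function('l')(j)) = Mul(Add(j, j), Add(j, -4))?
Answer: 0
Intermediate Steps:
Function('l')(j) = Mul(Rational(1, 2), j, Add(-4, j)) (Function('l')(j) = Mul(Rational(1, 4), Mul(Add(j, j), Add(j, -4))) = Mul(Rational(1, 4), Mul(Mul(2, j), Add(-4, j))) = Mul(Rational(1, 4), Mul(2, j, Add(-4, j))) = Mul(Rational(1, 2), j, Add(-4, j)))
Function('I')(s) = 0
Mul(Mul(Function('l')(1), Function('I')(-3)), -33) = Mul(Mul(Mul(Rational(1, 2), 1, Add(-4, 1)), 0), -33) = Mul(Mul(Mul(Rational(1, 2), 1, -3), 0), -33) = Mul(Mul(Rational(-3, 2), 0), -33) = Mul(0, -33) = 0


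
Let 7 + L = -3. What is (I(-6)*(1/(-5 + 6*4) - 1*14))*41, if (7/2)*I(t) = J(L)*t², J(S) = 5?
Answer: -3911400/133 ≈ -29409.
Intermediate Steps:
L = -10 (L = -7 - 3 = -10)
I(t) = 10*t²/7 (I(t) = 2*(5*t²)/7 = 10*t²/7)
(I(-6)*(1/(-5 + 6*4) - 1*14))*41 = (((10/7)*(-6)²)*(1/(-5 + 6*4) - 1*14))*41 = (((10/7)*36)*(1/(-5 + 24) - 14))*41 = (360*(1/19 - 14)/7)*41 = ((360/7)*(-265/19))*41 = -95400/133*41 = -3911400/133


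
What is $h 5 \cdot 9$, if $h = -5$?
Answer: $-225$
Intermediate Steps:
$h 5 \cdot 9 = \left(-5\right) 5 \cdot 9 = \left(-25\right) 9 = -225$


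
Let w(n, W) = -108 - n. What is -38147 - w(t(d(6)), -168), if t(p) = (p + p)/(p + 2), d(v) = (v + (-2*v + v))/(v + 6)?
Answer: -38039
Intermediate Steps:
d(v) = 0 (d(v) = (v - v)/(6 + v) = 0/(6 + v) = 0)
t(p) = 2*p/(2 + p) (t(p) = (2*p)/(2 + p) = 2*p/(2 + p))
-38147 - w(t(d(6)), -168) = -38147 - (-108 - 2*0/(2 + 0)) = -38147 - (-108 - 2*0/2) = -38147 - (-108 - 1*0) = -38147 - (-108 + 0) = -38147 - 1*(-108) = -38147 + 108 = -38039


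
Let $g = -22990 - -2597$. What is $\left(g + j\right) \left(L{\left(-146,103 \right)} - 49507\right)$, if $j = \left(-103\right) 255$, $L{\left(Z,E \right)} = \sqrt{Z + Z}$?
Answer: $2309897606 - 93316 i \sqrt{73} \approx 2.3099 \cdot 10^{9} - 7.9729 \cdot 10^{5} i$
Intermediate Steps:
$L{\left(Z,E \right)} = \sqrt{2} \sqrt{Z}$ ($L{\left(Z,E \right)} = \sqrt{2 Z} = \sqrt{2} \sqrt{Z}$)
$g = -20393$ ($g = -22990 + 2597 = -20393$)
$j = -26265$
$\left(g + j\right) \left(L{\left(-146,103 \right)} - 49507\right) = \left(-20393 - 26265\right) \left(\sqrt{2} \sqrt{-146} - 49507\right) = - 46658 \left(\sqrt{2} i \sqrt{146} - 49507\right) = - 46658 \left(2 i \sqrt{73} - 49507\right) = - 46658 \left(-49507 + 2 i \sqrt{73}\right) = 2309897606 - 93316 i \sqrt{73}$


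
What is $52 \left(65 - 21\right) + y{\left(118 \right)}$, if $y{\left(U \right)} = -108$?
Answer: $2180$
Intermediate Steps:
$52 \left(65 - 21\right) + y{\left(118 \right)} = 52 \left(65 - 21\right) - 108 = 52 \cdot 44 - 108 = 2288 - 108 = 2180$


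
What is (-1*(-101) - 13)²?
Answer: 7744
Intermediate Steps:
(-1*(-101) - 13)² = (101 - 13)² = 88² = 7744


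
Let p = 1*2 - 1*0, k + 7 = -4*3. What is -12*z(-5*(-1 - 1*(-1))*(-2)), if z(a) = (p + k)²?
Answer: -3468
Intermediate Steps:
k = -19 (k = -7 - 4*3 = -7 - 12 = -19)
p = 2 (p = 2 + 0 = 2)
z(a) = 289 (z(a) = (2 - 19)² = (-17)² = 289)
-12*z(-5*(-1 - 1*(-1))*(-2)) = -12*289 = -3468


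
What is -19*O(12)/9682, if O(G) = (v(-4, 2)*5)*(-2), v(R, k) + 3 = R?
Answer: -665/4841 ≈ -0.13737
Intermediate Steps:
v(R, k) = -3 + R
O(G) = 70 (O(G) = ((-3 - 4)*5)*(-2) = -7*5*(-2) = -35*(-2) = 70)
-19*O(12)/9682 = -19*70/9682 = -1330*1/9682 = -665/4841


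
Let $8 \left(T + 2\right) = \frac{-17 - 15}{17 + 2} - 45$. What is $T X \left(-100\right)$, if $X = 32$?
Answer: $\frac{476400}{19} \approx 25074.0$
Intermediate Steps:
$T = - \frac{1191}{152}$ ($T = -2 + \frac{\frac{-17 - 15}{17 + 2} - 45}{8} = -2 + \frac{- \frac{32}{19} - 45}{8} = -2 + \frac{1}{8} \left(- \frac{887}{19}\right) = -2 - \frac{887}{152} = - \frac{1191}{152} \approx -7.8355$)
$T X \left(-100\right) = \left(- \frac{1191}{152}\right) 32 \left(-100\right) = \left(- \frac{4764}{19}\right) \left(-100\right) = \frac{476400}{19}$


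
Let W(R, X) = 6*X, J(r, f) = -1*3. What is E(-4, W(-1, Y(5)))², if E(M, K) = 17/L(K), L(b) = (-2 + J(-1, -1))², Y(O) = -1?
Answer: 289/625 ≈ 0.46240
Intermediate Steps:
J(r, f) = -3
L(b) = 25 (L(b) = (-2 - 3)² = (-5)² = 25)
E(M, K) = 17/25
E(-4, W(-1, Y(5)))² = (17/25)² = 289/625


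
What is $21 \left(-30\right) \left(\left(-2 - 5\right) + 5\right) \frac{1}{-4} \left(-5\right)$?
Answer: $1575$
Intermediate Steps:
$21 \left(-30\right) \left(\left(-2 - 5\right) + 5\right) \frac{1}{-4} \left(-5\right) = - 630 \left(\left(-2 - 5\right) + 5\right) \left(\left(- \frac{1}{4}\right) \left(-5\right)\right) = - 630 \left(-7 + 5\right) \frac{5}{4} = - 630 \left(\left(-2\right) \frac{5}{4}\right) = \left(-630\right) \left(- \frac{5}{2}\right) = 1575$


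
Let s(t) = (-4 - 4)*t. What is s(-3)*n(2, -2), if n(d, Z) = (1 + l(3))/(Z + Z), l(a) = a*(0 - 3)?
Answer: 48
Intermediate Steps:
l(a) = -3*a (l(a) = a*(-3) = -3*a)
n(d, Z) = -4/Z (n(d, Z) = (1 - 3*3)/(Z + Z) = (1 - 9)/((2*Z)) = -4/Z)
s(t) = -8*t
s(-3)*n(2, -2) = (-8*(-3))*(-4/(-2)) = 24*(-4*(-1/2)) = 24*2 = 48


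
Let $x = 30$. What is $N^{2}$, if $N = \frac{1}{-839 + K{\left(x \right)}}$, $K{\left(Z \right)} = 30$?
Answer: $\frac{1}{654481} \approx 1.5279 \cdot 10^{-6}$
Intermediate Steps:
$N = - \frac{1}{809}$ ($N = \frac{1}{-839 + 30} = \frac{1}{-809} = - \frac{1}{809} \approx -0.0012361$)
$N^{2} = \left(- \frac{1}{809}\right)^{2} = \frac{1}{654481}$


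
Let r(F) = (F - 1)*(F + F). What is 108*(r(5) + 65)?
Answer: 11340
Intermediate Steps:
r(F) = 2*F*(-1 + F) (r(F) = (-1 + F)*(2*F) = 2*F*(-1 + F))
108*(r(5) + 65) = 108*(2*5*(-1 + 5) + 65) = 108*(2*5*4 + 65) = 108*(40 + 65) = 108*105 = 11340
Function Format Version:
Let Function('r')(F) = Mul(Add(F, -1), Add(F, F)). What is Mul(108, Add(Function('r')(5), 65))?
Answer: 11340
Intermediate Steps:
Function('r')(F) = Mul(2, F, Add(-1, F)) (Function('r')(F) = Mul(Add(-1, F), Mul(2, F)) = Mul(2, F, Add(-1, F)))
Mul(108, Add(Function('r')(5), 65)) = Mul(108, Add(Mul(2, 5, Add(-1, 5)), 65)) = Mul(108, Add(Mul(2, 5, 4), 65)) = Mul(108, Add(40, 65)) = Mul(108, 105) = 11340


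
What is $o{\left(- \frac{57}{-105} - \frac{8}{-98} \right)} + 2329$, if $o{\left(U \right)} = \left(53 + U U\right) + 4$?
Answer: $\frac{143243059}{60025} \approx 2386.4$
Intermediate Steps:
$o{\left(U \right)} = 57 + U^{2}$ ($o{\left(U \right)} = \left(53 + U^{2}\right) + 4 = 57 + U^{2}$)
$o{\left(- \frac{57}{-105} - \frac{8}{-98} \right)} + 2329 = \left(57 + \left(- \frac{57}{-105} - \frac{8}{-98}\right)^{2}\right) + 2329 = \left(57 + \left(\left(-57\right) \left(- \frac{1}{105}\right) - - \frac{4}{49}\right)^{2}\right) + 2329 = \left(57 + \left(\frac{19}{35} + \frac{4}{49}\right)^{2}\right) + 2329 = \left(57 + \left(\frac{153}{245}\right)^{2}\right) + 2329 = \left(57 + \frac{23409}{60025}\right) + 2329 = \frac{3444834}{60025} + 2329 = \frac{143243059}{60025}$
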